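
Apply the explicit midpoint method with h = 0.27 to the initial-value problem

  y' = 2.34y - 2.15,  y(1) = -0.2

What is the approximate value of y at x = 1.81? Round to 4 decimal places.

Midpoint: k1 = f(x_n, y_n); k2 = f(x_n + h/2, y_n + (h/2)·k1); y_{n+1} = y_n + h·k2.
x=1.000000, y=-0.200000:
  k1 = f(1.000000, -0.200000) = -2.618000
  k2 = f(1.135000, -0.553430) = -3.445026
  y ← -0.200000 + 0.27·(-3.445026) = -1.130157
x=1.270000, y=-1.130157:
  k1 = f(1.270000, -1.130157) = -4.794568
  k2 = f(1.405000, -1.777424) = -6.309171
  y ← -1.130157 + 0.27·(-6.309171) = -2.833633
x=1.540000, y=-2.833633:
  k1 = f(1.540000, -2.833633) = -8.780702
  k2 = f(1.675000, -4.019028) = -11.554526
  y ← -2.833633 + 0.27·(-11.554526) = -5.953355
y(1.81) ≈ -5.9534

-5.9534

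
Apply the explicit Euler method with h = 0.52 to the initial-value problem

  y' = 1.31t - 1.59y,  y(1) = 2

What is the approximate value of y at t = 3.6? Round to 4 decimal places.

Euler: y_{n+1} = y_n + h·f(t_n, y_n).
t=1.000000, y=2.000000: f=-1.870000 → y ← 2.000000 + 0.52·(-1.870000) = 1.027600
t=1.520000, y=1.027600: f=0.357316 → y ← 1.027600 + 0.52·0.357316 = 1.213404
t=2.040000, y=1.213404: f=0.743087 → y ← 1.213404 + 0.52·0.743087 = 1.599810
t=2.560000, y=1.599810: f=0.809903 → y ← 1.599810 + 0.52·0.809903 = 2.020959
t=3.080000, y=2.020959: f=0.821475 → y ← 2.020959 + 0.52·0.821475 = 2.448126
y(3.6) ≈ 2.4481

2.4481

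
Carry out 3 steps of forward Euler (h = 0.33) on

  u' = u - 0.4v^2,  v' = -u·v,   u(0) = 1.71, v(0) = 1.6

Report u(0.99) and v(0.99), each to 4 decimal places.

Euler on (u,v): u_{n+1} = u_n + h·u', v_{n+1} = v_n + h·v'.
0.000000: (1.710000, 1.600000); f=(0.686000, -2.736000) → (1.936380, 0.697120)
0.330000: (1.936380, 0.697120); f=(1.741989, -1.349889) → (2.511237, 0.251657)
0.660000: (2.511237, 0.251657); f=(2.485904, -0.631969) → (3.331585, 0.043107)
(u(0.99), v(0.99)) ≈ (3.3316, 0.0431)

3.3316, 0.0431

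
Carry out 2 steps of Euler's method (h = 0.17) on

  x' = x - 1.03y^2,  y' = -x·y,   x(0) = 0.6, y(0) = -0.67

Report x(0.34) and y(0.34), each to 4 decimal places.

Euler on (x,y): x_{n+1} = x_n + h·x', y_{n+1} = y_n + h·y'.
0.000000: (0.600000, -0.670000); f=(0.137633, 0.402000) → (0.623398, -0.601660)
0.170000: (0.623398, -0.601660); f=(0.250543, 0.375073) → (0.665990, -0.537898)
(x(0.34), y(0.34)) ≈ (0.6660, -0.5379)

0.6660, -0.5379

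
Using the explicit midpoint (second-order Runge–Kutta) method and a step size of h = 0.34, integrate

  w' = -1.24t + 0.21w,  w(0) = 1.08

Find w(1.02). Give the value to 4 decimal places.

0.6501

Midpoint: k1 = f(t_n, w_n); k2 = f(t_n + h/2, w_n + (h/2)·k1); w_{n+1} = w_n + h·k2.
t=0.000000, w=1.080000:
  k1 = f(0.000000, 1.080000) = 0.226800
  k2 = f(0.170000, 1.118556) = 0.024097
  w ← 1.080000 + 0.34·0.024097 = 1.088193
t=0.340000, w=1.088193:
  k1 = f(0.340000, 1.088193) = -0.193079
  k2 = f(0.510000, 1.055369) = -0.410772
  w ← 1.088193 + 0.34·(-0.410772) = 0.948530
t=0.680000, w=0.948530:
  k1 = f(0.680000, 0.948530) = -0.644009
  k2 = f(0.850000, 0.839049) = -0.877800
  w ← 0.948530 + 0.34·(-0.877800) = 0.650078
w(1.02) ≈ 0.6501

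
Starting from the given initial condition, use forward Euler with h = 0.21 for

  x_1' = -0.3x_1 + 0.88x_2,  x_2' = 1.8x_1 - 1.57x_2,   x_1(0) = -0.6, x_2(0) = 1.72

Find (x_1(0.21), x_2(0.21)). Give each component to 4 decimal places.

Euler on (x_1,x_2): x_1_{n+1} = x_1_n + h·x_1', x_2_{n+1} = x_2_n + h·x_2'.
0.000000: (-0.600000, 1.720000); f=(1.693600, -3.780400) → (-0.244344, 0.926116)
(x_1(0.21), x_2(0.21)) ≈ (-0.2443, 0.9261)

-0.2443, 0.9261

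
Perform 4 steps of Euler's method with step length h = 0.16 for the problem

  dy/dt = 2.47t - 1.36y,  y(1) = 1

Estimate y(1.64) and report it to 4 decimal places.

Euler: y_{n+1} = y_n + h·f(t_n, y_n).
t=1.000000, y=1.000000: f=1.110000 → y ← 1.000000 + 0.16·1.110000 = 1.177600
t=1.160000, y=1.177600: f=1.263664 → y ← 1.177600 + 0.16·1.263664 = 1.379786
t=1.320000, y=1.379786: f=1.383891 → y ← 1.379786 + 0.16·1.383891 = 1.601209
t=1.480000, y=1.601209: f=1.477956 → y ← 1.601209 + 0.16·1.477956 = 1.837682
y(1.64) ≈ 1.8377

1.8377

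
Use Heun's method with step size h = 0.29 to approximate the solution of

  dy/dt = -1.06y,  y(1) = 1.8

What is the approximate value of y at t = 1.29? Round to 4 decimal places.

1.3317

Heun: k1 = f(t_n, y_n); k2 = f(t_n + h, y_n + h·k1); y_{n+1} = y_n + (h/2)·(k1 + k2).
t=1.000000, y=1.800000:
  k1 = f(1.000000, 1.800000) = -1.908000
  k2 = f(1.290000, 1.246680) = -1.321481
  y ← 1.800000 + (0.29/2)·(-1.908000 + (-1.321481)) = 1.331725
y(1.29) ≈ 1.3317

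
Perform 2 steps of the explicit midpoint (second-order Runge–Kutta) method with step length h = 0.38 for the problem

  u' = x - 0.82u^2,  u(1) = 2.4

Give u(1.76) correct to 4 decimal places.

Midpoint: k1 = f(x_n, u_n); k2 = f(x_n + h/2, u_n + (h/2)·k1); u_{n+1} = u_n + h·k2.
x=1.000000, u=2.400000:
  k1 = f(1.000000, 2.400000) = -3.723200
  k2 = f(1.190000, 1.692592) = -1.159191
  u ← 2.400000 + 0.38·(-1.159191) = 1.959507
x=1.380000, u=1.959507:
  k1 = f(1.380000, 1.959507) = -1.768528
  k2 = f(1.570000, 1.623487) = -0.591282
  u ← 1.959507 + 0.38·(-0.591282) = 1.734820
u(1.76) ≈ 1.7348

1.7348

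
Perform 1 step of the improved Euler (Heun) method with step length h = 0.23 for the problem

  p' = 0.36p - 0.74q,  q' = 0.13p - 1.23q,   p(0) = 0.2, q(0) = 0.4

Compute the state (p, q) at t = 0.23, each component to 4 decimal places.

0.1555, 0.3072

Heun on (p,q): k1 = f(t_n, state_n); k2 = f(t_n + h, state_n + h·k1); state_{n+1} = state_n + (h/2)·(k1 + k2).
0.000000: (0.200000, 0.400000)
  k1 = (-0.224000, -0.466000)
  predictor → (0.148480, 0.292820)
  k2 = (-0.163234, -0.340866)
  → (0.155468, 0.307210)
(p(0.23), q(0.23)) ≈ (0.1555, 0.3072)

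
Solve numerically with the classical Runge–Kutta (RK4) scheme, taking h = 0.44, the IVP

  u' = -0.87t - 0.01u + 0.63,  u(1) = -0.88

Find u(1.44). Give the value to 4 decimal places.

RK4: k1 = f(t_n, u_n); k2 = f(t_n + h/2, u_n + (h/2)·k1); k3 = f(t_n + h/2, u_n + (h/2)·k2); k4 = f(t_n + h, u_n + h·k3); u_{n+1} = u_n + (h/6)·(k1 + 2k2 + 2k3 + k4).
t=1.000000, u=-0.880000:
  k1 = f(1.000000, -0.880000) = -0.231200
  k2 = f(1.220000, -0.930864) = -0.422091
  k3 = f(1.220000, -0.972860) = -0.421671
  k4 = f(1.440000, -1.065535) = -0.612145
  u ← -0.880000 + (0.44/6)·(k1 + 2k2 + 2k3 + k4) = -1.065597
u(1.44) ≈ -1.0656

-1.0656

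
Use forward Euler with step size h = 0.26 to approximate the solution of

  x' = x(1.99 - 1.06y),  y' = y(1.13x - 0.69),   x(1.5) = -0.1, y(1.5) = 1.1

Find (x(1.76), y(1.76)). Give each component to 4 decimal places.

-0.1214, 0.8703

Euler on (x,y): x_{n+1} = x_n + h·x', y_{n+1} = y_n + h·y'.
1.500000: (-0.100000, 1.100000); f=(-0.082400, -0.883300) → (-0.121424, 0.870342)
(x(1.76), y(1.76)) ≈ (-0.1214, 0.8703)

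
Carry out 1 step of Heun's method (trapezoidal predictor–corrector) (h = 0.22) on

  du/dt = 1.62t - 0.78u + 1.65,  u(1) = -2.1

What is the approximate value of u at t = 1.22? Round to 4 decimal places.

-1.0737

Heun: k1 = f(t_n, u_n); k2 = f(t_n + h, u_n + h·k1); u_{n+1} = u_n + (h/2)·(k1 + k2).
t=1.000000, u=-2.100000:
  k1 = f(1.000000, -2.100000) = 4.908000
  k2 = f(1.220000, -1.020240) = 4.422187
  u ← -2.100000 + (0.22/2)·(4.908000 + 4.422187) = -1.073679
u(1.22) ≈ -1.0737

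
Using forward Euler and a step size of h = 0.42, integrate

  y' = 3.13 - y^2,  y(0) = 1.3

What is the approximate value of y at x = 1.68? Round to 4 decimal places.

Euler: y_{n+1} = y_n + h·f(x_n, y_n).
x=0.000000, y=1.300000: f=1.440000 → y ← 1.300000 + 0.42·1.440000 = 1.904800
x=0.420000, y=1.904800: f=-0.498263 → y ← 1.904800 + 0.42·(-0.498263) = 1.695530
x=0.840000, y=1.695530: f=0.255180 → y ← 1.695530 + 0.42·0.255180 = 1.802705
x=1.260000, y=1.802705: f=-0.119745 → y ← 1.802705 + 0.42·(-0.119745) = 1.752412
y(1.68) ≈ 1.7524

1.7524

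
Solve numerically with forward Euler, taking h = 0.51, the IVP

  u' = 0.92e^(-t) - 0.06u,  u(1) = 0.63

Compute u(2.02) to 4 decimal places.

0.8630

Euler: u_{n+1} = u_n + h·f(t_n, u_n).
t=1.000000, u=0.630000: f=0.300649 → u ← 0.630000 + 0.51·0.300649 = 0.783331
t=1.510000, u=0.783331: f=0.156237 → u ← 0.783331 + 0.51·0.156237 = 0.863012
u(2.02) ≈ 0.8630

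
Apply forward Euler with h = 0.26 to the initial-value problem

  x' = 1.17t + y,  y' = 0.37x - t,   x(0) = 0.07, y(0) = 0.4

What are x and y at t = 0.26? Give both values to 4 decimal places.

0.1740, 0.4067

Euler on (x,y): x_{n+1} = x_n + h·x', y_{n+1} = y_n + h·y'.
0.000000: (0.070000, 0.400000); f=(0.400000, 0.025900) → (0.174000, 0.406734)
(x(0.26), y(0.26)) ≈ (0.1740, 0.4067)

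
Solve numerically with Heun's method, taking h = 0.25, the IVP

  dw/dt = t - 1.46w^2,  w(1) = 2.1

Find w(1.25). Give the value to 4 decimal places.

1.4764

Heun: k1 = f(t_n, w_n); k2 = f(t_n + h, w_n + h·k1); w_{n+1} = w_n + (h/2)·(k1 + k2).
t=1.000000, w=2.100000:
  k1 = f(1.000000, 2.100000) = -5.438600
  k2 = f(1.250000, 0.740350) = 0.449748
  w ← 2.100000 + (0.25/2)·(-5.438600 + 0.449748) = 1.476393
w(1.25) ≈ 1.4764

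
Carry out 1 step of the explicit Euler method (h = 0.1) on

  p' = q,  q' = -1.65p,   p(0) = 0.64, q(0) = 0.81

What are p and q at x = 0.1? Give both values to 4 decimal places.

0.7210, 0.7044

Euler on (p,q): p_{n+1} = p_n + h·p', q_{n+1} = q_n + h·q'.
0.000000: (0.640000, 0.810000); f=(0.810000, -1.056000) → (0.721000, 0.704400)
(p(0.1), q(0.1)) ≈ (0.7210, 0.7044)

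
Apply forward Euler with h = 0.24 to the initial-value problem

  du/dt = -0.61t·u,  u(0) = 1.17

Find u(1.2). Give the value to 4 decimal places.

0.8070

Euler: u_{n+1} = u_n + h·f(t_n, u_n).
t=0.000000, u=1.170000: f=0.000000 → u ← 1.170000 + 0.24·0.000000 = 1.170000
t=0.240000, u=1.170000: f=-0.171288 → u ← 1.170000 + 0.24·(-0.171288) = 1.128891
t=0.480000, u=1.128891: f=-0.330539 → u ← 1.128891 + 0.24·(-0.330539) = 1.049561
t=0.720000, u=1.049561: f=-0.460967 → u ← 1.049561 + 0.24·(-0.460967) = 0.938929
t=0.960000, u=0.938929: f=-0.549837 → u ← 0.938929 + 0.24·(-0.549837) = 0.806968
u(1.2) ≈ 0.8070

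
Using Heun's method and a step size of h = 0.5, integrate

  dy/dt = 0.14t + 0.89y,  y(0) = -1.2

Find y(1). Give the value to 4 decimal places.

Heun: k1 = f(t_n, y_n); k2 = f(t_n + h, y_n + h·k1); y_{n+1} = y_n + (h/2)·(k1 + k2).
t=0.000000, y=-1.200000:
  k1 = f(0.000000, -1.200000) = -1.068000
  k2 = f(0.500000, -1.734000) = -1.473260
  y ← -1.200000 + (0.5/2)·(-1.068000 + (-1.473260)) = -1.835315
t=0.500000, y=-1.835315:
  k1 = f(0.500000, -1.835315) = -1.563430
  k2 = f(1.000000, -2.617030) = -2.189157
  y ← -1.835315 + (0.5/2)·(-1.563430 + (-2.189157)) = -2.773462
y(1) ≈ -2.7735

-2.7735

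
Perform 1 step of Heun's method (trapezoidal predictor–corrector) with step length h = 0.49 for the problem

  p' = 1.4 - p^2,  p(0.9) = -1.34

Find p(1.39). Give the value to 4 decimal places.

Heun: k1 = f(t_n, p_n); k2 = f(t_n + h, p_n + h·k1); p_{n+1} = p_n + (h/2)·(k1 + k2).
t=0.900000, p=-1.340000:
  k1 = f(0.900000, -1.340000) = -0.395600
  k2 = f(1.390000, -1.533844) = -0.952677
  p ← -1.340000 + (0.49/2)·(-0.395600 + (-0.952677)) = -1.670328
p(1.39) ≈ -1.6703

-1.6703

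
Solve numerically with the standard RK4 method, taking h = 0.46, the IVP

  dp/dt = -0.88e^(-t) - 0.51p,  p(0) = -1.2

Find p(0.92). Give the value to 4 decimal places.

RK4: k1 = f(t_n, p_n); k2 = f(t_n + h/2, p_n + (h/2)·k1); k3 = f(t_n + h/2, p_n + (h/2)·k2); k4 = f(t_n + h, p_n + h·k3); p_{n+1} = p_n + (h/6)·(k1 + 2k2 + 2k3 + k4).
t=0.000000, p=-1.200000:
  k1 = f(0.000000, -1.200000) = -0.268000
  k2 = f(0.230000, -1.261640) = -0.055753
  k3 = f(0.230000, -1.212823) = -0.080650
  k4 = f(0.460000, -1.237099) = 0.075391
  p ← -1.200000 + (0.46/6)·(k1 + 2k2 + 2k3 + k4) = -1.235682
t=0.460000, p=-1.235682:
  k1 = f(0.460000, -1.235682) = 0.074668
  k2 = f(0.690000, -1.218508) = 0.180052
  k3 = f(0.690000, -1.194270) = 0.167691
  k4 = f(0.920000, -1.158544) = 0.240161
  p ← -1.235682 + (0.46/6)·(k1 + 2k2 + 2k3 + k4) = -1.158224
p(0.92) ≈ -1.1582

-1.1582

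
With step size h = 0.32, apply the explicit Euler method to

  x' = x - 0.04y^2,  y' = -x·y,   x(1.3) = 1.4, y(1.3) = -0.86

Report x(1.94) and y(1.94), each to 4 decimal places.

2.4240, -0.1954

Euler on (x,y): x_{n+1} = x_n + h·x', y_{n+1} = y_n + h·y'.
1.300000: (1.400000, -0.860000); f=(1.370416, 1.204000) → (1.838533, -0.474720)
1.620000: (1.838533, -0.474720); f=(1.829519, 0.872788) → (2.423979, -0.195428)
(x(1.94), y(1.94)) ≈ (2.4240, -0.1954)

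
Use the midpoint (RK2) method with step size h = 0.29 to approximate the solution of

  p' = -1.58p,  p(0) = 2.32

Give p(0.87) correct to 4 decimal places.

0.6277

Midpoint: k1 = f(t_n, p_n); k2 = f(t_n + h/2, p_n + (h/2)·k1); p_{n+1} = p_n + h·k2.
t=0.000000, p=2.320000:
  k1 = f(0.000000, 2.320000) = -3.665600
  k2 = f(0.145000, 1.788488) = -2.825811
  p ← 2.320000 + 0.29·(-2.825811) = 1.500515
t=0.290000, p=1.500515:
  k1 = f(0.290000, 1.500515) = -2.370813
  k2 = f(0.435000, 1.156747) = -1.827660
  p ← 1.500515 + 0.29·(-1.827660) = 0.970493
t=0.580000, p=0.970493:
  k1 = f(0.580000, 0.970493) = -1.533380
  k2 = f(0.725000, 0.748153) = -1.182082
  p ← 0.970493 + 0.29·(-1.182082) = 0.627690
p(0.87) ≈ 0.6277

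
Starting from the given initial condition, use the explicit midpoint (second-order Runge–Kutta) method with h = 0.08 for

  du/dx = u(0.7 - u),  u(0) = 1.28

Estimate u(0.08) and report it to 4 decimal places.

Midpoint: k1 = f(x_n, u_n); k2 = f(x_n + h/2, u_n + (h/2)·k1); u_{n+1} = u_n + h·k2.
x=0.000000, u=1.280000:
  k1 = f(0.000000, 1.280000) = -0.742400
  k2 = f(0.040000, 1.250304) = -0.688047
  u ← 1.280000 + 0.08·(-0.688047) = 1.224956
u(0.08) ≈ 1.2250

1.2250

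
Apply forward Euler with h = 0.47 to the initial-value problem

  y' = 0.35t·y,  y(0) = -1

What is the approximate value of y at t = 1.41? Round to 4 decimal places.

-1.2439

Euler: y_{n+1} = y_n + h·f(t_n, y_n).
t=0.000000, y=-1.000000: f=0.000000 → y ← -1.000000 + 0.47·0.000000 = -1.000000
t=0.470000, y=-1.000000: f=-0.164500 → y ← -1.000000 + 0.47·(-0.164500) = -1.077315
t=0.940000, y=-1.077315: f=-0.354437 → y ← -1.077315 + 0.47·(-0.354437) = -1.243900
y(1.41) ≈ -1.2439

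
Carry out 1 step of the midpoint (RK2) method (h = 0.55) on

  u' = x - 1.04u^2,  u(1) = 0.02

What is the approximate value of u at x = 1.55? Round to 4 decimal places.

0.6715

Midpoint: k1 = f(x_n, u_n); k2 = f(x_n + h/2, u_n + (h/2)·k1); u_{n+1} = u_n + h·k2.
x=1.000000, u=0.020000:
  k1 = f(1.000000, 0.020000) = 0.999584
  k2 = f(1.275000, 0.294886) = 1.184564
  u ← 0.020000 + 0.55·1.184564 = 0.671510
u(1.55) ≈ 0.6715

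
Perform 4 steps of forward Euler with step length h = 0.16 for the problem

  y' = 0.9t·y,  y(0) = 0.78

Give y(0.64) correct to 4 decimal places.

Euler: y_{n+1} = y_n + h·f(t_n, y_n).
t=0.000000, y=0.780000: f=0.000000 → y ← 0.780000 + 0.16·0.000000 = 0.780000
t=0.160000, y=0.780000: f=0.112320 → y ← 0.780000 + 0.16·0.112320 = 0.797971
t=0.320000, y=0.797971: f=0.229816 → y ← 0.797971 + 0.16·0.229816 = 0.834742
t=0.480000, y=0.834742: f=0.360608 → y ← 0.834742 + 0.16·0.360608 = 0.892439
y(0.64) ≈ 0.8924

0.8924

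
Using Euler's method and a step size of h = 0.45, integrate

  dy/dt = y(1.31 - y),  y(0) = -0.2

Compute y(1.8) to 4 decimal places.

-2.2497

Euler: y_{n+1} = y_n + h·f(t_n, y_n).
t=0.000000, y=-0.200000: f=-0.302000 → y ← -0.200000 + 0.45·(-0.302000) = -0.335900
t=0.450000, y=-0.335900: f=-0.552858 → y ← -0.335900 + 0.45·(-0.552858) = -0.584686
t=0.900000, y=-0.584686: f=-1.107796 → y ← -0.584686 + 0.45·(-1.107796) = -1.083194
t=1.350000, y=-1.083194: f=-2.592295 → y ← -1.083194 + 0.45·(-2.592295) = -2.249727
y(1.8) ≈ -2.2497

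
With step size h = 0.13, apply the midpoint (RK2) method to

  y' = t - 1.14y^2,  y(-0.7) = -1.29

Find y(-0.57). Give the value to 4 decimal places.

Midpoint: k1 = f(t_n, y_n); k2 = f(t_n + h/2, y_n + (h/2)·k1); y_{n+1} = y_n + h·k2.
t=-0.700000, y=-1.290000:
  k1 = f(-0.700000, -1.290000) = -2.597074
  k2 = f(-0.635000, -1.458810) = -3.061064
  y ← -1.290000 + 0.13·(-3.061064) = -1.687938
y(-0.57) ≈ -1.6879

-1.6879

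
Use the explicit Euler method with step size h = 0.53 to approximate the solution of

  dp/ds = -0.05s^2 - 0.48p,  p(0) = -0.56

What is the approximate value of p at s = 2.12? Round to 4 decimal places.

Euler: p_{n+1} = p_n + h·f(s_n, p_n).
s=0.000000, p=-0.560000: f=0.268800 → p ← -0.560000 + 0.53·0.268800 = -0.417536
s=0.530000, p=-0.417536: f=0.186372 → p ← -0.417536 + 0.53·0.186372 = -0.318759
s=1.060000, p=-0.318759: f=0.096824 → p ← -0.318759 + 0.53·0.096824 = -0.267442
s=1.590000, p=-0.267442: f=0.001967 → p ← -0.267442 + 0.53·0.001967 = -0.266399
p(2.12) ≈ -0.2664

-0.2664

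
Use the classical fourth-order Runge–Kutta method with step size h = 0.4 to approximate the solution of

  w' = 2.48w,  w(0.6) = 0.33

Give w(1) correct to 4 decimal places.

0.8867

RK4: k1 = f(t_n, w_n); k2 = f(t_n + h/2, w_n + (h/2)·k1); k3 = f(t_n + h/2, w_n + (h/2)·k2); k4 = f(t_n + h, w_n + h·k3); w_{n+1} = w_n + (h/6)·(k1 + 2k2 + 2k3 + k4).
t=0.600000, w=0.330000:
  k1 = f(0.600000, 0.330000) = 0.818400
  k2 = f(0.800000, 0.493680) = 1.224326
  k3 = f(0.800000, 0.574865) = 1.425666
  k4 = f(1.000000, 0.900266) = 2.232661
  w ← 0.330000 + (0.4/6)·(k1 + 2k2 + 2k3 + k4) = 0.886736
w(1) ≈ 0.8867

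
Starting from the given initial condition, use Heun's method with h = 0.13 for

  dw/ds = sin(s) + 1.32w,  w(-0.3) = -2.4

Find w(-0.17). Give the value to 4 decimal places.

Heun: k1 = f(s_n, w_n); k2 = f(s_n + h, w_n + h·k1); w_{n+1} = w_n + (h/2)·(k1 + k2).
s=-0.300000, w=-2.400000:
  k1 = f(-0.300000, -2.400000) = -3.463520
  k2 = f(-0.170000, -2.850258) = -3.931522
  w ← -2.400000 + (0.13/2)·(-3.463520 + (-3.931522)) = -2.880678
w(-0.17) ≈ -2.8807

-2.8807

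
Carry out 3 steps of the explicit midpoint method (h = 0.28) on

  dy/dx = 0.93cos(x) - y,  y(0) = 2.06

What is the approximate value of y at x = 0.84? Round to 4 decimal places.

Midpoint: k1 = f(x_n, y_n); k2 = f(x_n + h/2, y_n + (h/2)·k1); y_{n+1} = y_n + h·k2.
x=0.000000, y=2.060000:
  k1 = f(0.000000, 2.060000) = -1.130000
  k2 = f(0.140000, 1.901800) = -0.980899
  y ← 2.060000 + 0.28·(-0.980899) = 1.785348
x=0.280000, y=1.785348:
  k1 = f(0.280000, 1.785348) = -0.891567
  k2 = f(0.420000, 1.660529) = -0.811356
  y ← 1.785348 + 0.28·(-0.811356) = 1.558169
x=0.560000, y=1.558169:
  k1 = f(0.560000, 1.558169) = -0.770221
  k2 = f(0.700000, 1.450338) = -0.739034
  y ← 1.558169 + 0.28·(-0.739034) = 1.351239
y(0.84) ≈ 1.3512

1.3512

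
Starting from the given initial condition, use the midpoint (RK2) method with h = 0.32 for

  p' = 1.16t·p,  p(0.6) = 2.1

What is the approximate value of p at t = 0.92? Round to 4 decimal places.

2.7584

Midpoint: k1 = f(t_n, p_n); k2 = f(t_n + h/2, p_n + (h/2)·k1); p_{n+1} = p_n + h·k2.
t=0.600000, p=2.100000:
  k1 = f(0.600000, 2.100000) = 1.461600
  k2 = f(0.760000, 2.333856) = 2.057527
  p ← 2.100000 + 0.32·2.057527 = 2.758409
p(0.92) ≈ 2.7584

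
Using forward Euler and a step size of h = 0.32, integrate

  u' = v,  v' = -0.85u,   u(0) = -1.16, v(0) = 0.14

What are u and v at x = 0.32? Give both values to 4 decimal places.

-1.1152, 0.4555

Euler on (u,v): u_{n+1} = u_n + h·u', v_{n+1} = v_n + h·v'.
0.000000: (-1.160000, 0.140000); f=(0.140000, 0.986000) → (-1.115200, 0.455520)
(u(0.32), v(0.32)) ≈ (-1.1152, 0.4555)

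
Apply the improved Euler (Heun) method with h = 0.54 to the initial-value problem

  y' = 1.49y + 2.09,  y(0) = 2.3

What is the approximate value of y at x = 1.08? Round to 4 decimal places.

Heun: k1 = f(x_n, y_n); k2 = f(x_n + h, y_n + h·k1); y_{n+1} = y_n + (h/2)·(k1 + k2).
x=0.000000, y=2.300000:
  k1 = f(0.000000, 2.300000) = 5.517000
  k2 = f(0.540000, 5.279180) = 9.955978
  y ← 2.300000 + (0.54/2)·(5.517000 + 9.955978) = 6.477704
x=0.540000, y=6.477704:
  k1 = f(0.540000, 6.477704) = 11.741779
  k2 = f(1.080000, 12.818265) = 21.189215
  y ← 6.477704 + (0.54/2)·(11.741779 + 21.189215) = 15.369072
y(1.08) ≈ 15.3691

15.3691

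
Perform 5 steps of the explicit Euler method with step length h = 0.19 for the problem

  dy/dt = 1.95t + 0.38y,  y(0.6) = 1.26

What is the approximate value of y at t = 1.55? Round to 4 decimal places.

Euler: y_{n+1} = y_n + h·f(t_n, y_n).
t=0.600000, y=1.260000: f=1.648800 → y ← 1.260000 + 0.19·1.648800 = 1.573272
t=0.790000, y=1.573272: f=2.138343 → y ← 1.573272 + 0.19·2.138343 = 1.979557
t=0.980000, y=1.979557: f=2.663232 → y ← 1.979557 + 0.19·2.663232 = 2.485571
t=1.170000, y=2.485571: f=3.226017 → y ← 2.485571 + 0.19·3.226017 = 3.098515
t=1.360000, y=3.098515: f=3.829436 → y ← 3.098515 + 0.19·3.829436 = 3.826107
y(1.55) ≈ 3.8261

3.8261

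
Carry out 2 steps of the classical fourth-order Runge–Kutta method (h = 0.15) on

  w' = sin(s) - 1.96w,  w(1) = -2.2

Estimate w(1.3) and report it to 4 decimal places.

RK4: k1 = f(s_n, w_n); k2 = f(s_n + h/2, w_n + (h/2)·k1); k3 = f(s_n + h/2, w_n + (h/2)·k2); k4 = f(s_n + h, w_n + h·k3); w_{n+1} = w_n + (h/6)·(k1 + 2k2 + 2k3 + k4).
s=1.000000, w=-2.200000:
  k1 = f(1.000000, -2.200000) = 5.153471
  k2 = f(1.075000, -1.813490) = 4.434030
  k3 = f(1.075000, -1.867448) = 4.539788
  k4 = f(1.150000, -1.519032) = 3.890066
  w ← -2.200000 + (0.15/6)·(k1 + 2k2 + 2k3 + k4) = -1.525221
s=1.150000, w=-1.525221:
  k1 = f(1.150000, -1.525221) = 3.902196
  k2 = f(1.225000, -1.232556) = 3.356615
  k3 = f(1.225000, -1.273475) = 3.436816
  k4 = f(1.300000, -1.009698) = 2.942567
  w ← -1.525221 + (0.15/6)·(k1 + 2k2 + 2k3 + k4) = -1.014430
w(1.3) ≈ -1.0144

-1.0144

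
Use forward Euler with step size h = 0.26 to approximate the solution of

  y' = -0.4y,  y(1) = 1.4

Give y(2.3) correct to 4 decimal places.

Euler: y_{n+1} = y_n + h·f(s_n, y_n).
s=1.000000, y=1.400000: f=-0.560000 → y ← 1.400000 + 0.26·(-0.560000) = 1.254400
s=1.260000, y=1.254400: f=-0.501760 → y ← 1.254400 + 0.26·(-0.501760) = 1.123942
s=1.520000, y=1.123942: f=-0.449577 → y ← 1.123942 + 0.26·(-0.449577) = 1.007052
s=1.780000, y=1.007052: f=-0.402821 → y ← 1.007052 + 0.26·(-0.402821) = 0.902319
s=2.040000, y=0.902319: f=-0.360928 → y ← 0.902319 + 0.26·(-0.360928) = 0.808478
y(2.3) ≈ 0.8085

0.8085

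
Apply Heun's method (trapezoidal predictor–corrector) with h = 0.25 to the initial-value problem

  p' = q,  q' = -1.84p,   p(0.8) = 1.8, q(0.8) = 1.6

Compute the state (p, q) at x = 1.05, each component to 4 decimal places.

Heun on (p,q): k1 = f(x_n, state_n); k2 = f(x_n + h, state_n + h·k1); state_{n+1} = state_n + (h/2)·(k1 + k2).
0.800000: (1.800000, 1.600000)
  k1 = (1.600000, -3.312000)
  predictor → (2.200000, 0.772000)
  k2 = (0.772000, -4.048000)
  → (2.096500, 0.680000)
(p(1.05), q(1.05)) ≈ (2.0965, 0.6800)

2.0965, 0.6800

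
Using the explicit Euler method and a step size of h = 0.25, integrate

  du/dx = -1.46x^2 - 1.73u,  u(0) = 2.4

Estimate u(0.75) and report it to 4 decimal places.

Euler: u_{n+1} = u_n + h·f(x_n, u_n).
x=0.000000, u=2.400000: f=-4.152000 → u ← 2.400000 + 0.25·(-4.152000) = 1.362000
x=0.250000, u=1.362000: f=-2.447510 → u ← 1.362000 + 0.25·(-2.447510) = 0.750122
x=0.500000, u=0.750122: f=-1.662712 → u ← 0.750122 + 0.25·(-1.662712) = 0.334445
u(0.75) ≈ 0.3344

0.3344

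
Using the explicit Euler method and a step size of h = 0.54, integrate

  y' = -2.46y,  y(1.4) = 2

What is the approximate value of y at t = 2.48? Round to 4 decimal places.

0.2157

Euler: y_{n+1} = y_n + h·f(t_n, y_n).
t=1.400000, y=2.000000: f=-4.920000 → y ← 2.000000 + 0.54·(-4.920000) = -0.656800
t=1.940000, y=-0.656800: f=1.615728 → y ← -0.656800 + 0.54·1.615728 = 0.215693
y(2.48) ≈ 0.2157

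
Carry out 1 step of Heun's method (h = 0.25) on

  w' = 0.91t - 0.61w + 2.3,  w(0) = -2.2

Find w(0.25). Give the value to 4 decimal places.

Heun: k1 = f(t_n, w_n); k2 = f(t_n + h, w_n + h·k1); w_{n+1} = w_n + (h/2)·(k1 + k2).
t=0.000000, w=-2.200000:
  k1 = f(0.000000, -2.200000) = 3.642000
  k2 = f(0.250000, -1.289500) = 3.314095
  w ← -2.200000 + (0.25/2)·(3.642000 + 3.314095) = -1.330488
w(0.25) ≈ -1.3305

-1.3305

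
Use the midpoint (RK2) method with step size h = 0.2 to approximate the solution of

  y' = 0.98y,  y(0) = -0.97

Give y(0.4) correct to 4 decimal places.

Midpoint: k1 = f(x_n, y_n); k2 = f(x_n + h/2, y_n + (h/2)·k1); y_{n+1} = y_n + h·k2.
x=0.000000, y=-0.970000:
  k1 = f(0.000000, -0.970000) = -0.950600
  k2 = f(0.100000, -1.065060) = -1.043759
  y ← -0.970000 + 0.2·(-1.043759) = -1.178752
x=0.200000, y=-1.178752:
  k1 = f(0.200000, -1.178752) = -1.155177
  k2 = f(0.300000, -1.294269) = -1.268384
  y ← -1.178752 + 0.2·(-1.268384) = -1.432429
y(0.4) ≈ -1.4324

-1.4324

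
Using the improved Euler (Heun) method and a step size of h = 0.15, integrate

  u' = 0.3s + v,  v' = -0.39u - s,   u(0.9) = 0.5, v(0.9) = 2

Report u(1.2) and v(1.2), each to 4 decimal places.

Heun on (u,v): k1 = f(s_n, state_n); k2 = f(s_n + h, state_n + h·k1); state_{n+1} = state_n + (h/2)·(k1 + k2).
0.900000: (0.500000, 2.000000)
  k1 = (2.270000, -1.095000)
  predictor → (0.840500, 1.835750)
  k2 = (2.150750, -1.377795)
  → (0.831556, 1.814540)
1.050000: (0.831556, 1.814540)
  k1 = (2.129540, -1.374307)
  predictor → (1.150987, 1.608394)
  k2 = (1.968394, -1.648885)
  → (1.138901, 1.587801)
(u(1.2), v(1.2)) ≈ (1.1389, 1.5878)

1.1389, 1.5878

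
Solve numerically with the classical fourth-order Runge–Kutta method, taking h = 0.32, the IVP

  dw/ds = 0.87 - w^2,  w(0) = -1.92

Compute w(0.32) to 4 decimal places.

RK4: k1 = f(s_n, w_n); k2 = f(s_n + h/2, w_n + (h/2)·k1); k3 = f(s_n + h/2, w_n + (h/2)·k2); k4 = f(s_n + h, w_n + h·k3); w_{n+1} = w_n + (h/6)·(k1 + 2k2 + 2k3 + k4).
s=0.000000, w=-1.920000:
  k1 = f(0.000000, -1.920000) = -2.816400
  k2 = f(0.160000, -2.370624) = -4.749858
  k3 = f(0.160000, -2.679977) = -6.312278
  k4 = f(0.320000, -3.939929) = -14.653041
  w ← -1.920000 + (0.32/6)·(k1 + 2k2 + 2k3 + k4) = -4.031665
w(0.32) ≈ -4.0317

-4.0317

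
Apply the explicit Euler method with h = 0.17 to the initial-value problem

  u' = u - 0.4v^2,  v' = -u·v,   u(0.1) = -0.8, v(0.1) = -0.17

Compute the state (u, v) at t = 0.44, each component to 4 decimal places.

-1.1000, -0.2239

Euler on (u,v): u_{n+1} = u_n + h·u', v_{n+1} = v_n + h·v'.
0.100000: (-0.800000, -0.170000); f=(-0.811560, -0.136000) → (-0.937965, -0.193120)
0.270000: (-0.937965, -0.193120); f=(-0.952883, -0.181140) → (-1.099955, -0.223914)
(u(0.44), v(0.44)) ≈ (-1.1000, -0.2239)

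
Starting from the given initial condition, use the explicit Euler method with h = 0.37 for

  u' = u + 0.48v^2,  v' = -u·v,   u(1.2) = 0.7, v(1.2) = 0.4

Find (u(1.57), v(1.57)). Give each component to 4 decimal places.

0.9874, 0.2964

Euler on (u,v): u_{n+1} = u_n + h·u', v_{n+1} = v_n + h·v'.
1.200000: (0.700000, 0.400000); f=(0.776800, -0.280000) → (0.987416, 0.296400)
(u(1.57), v(1.57)) ≈ (0.9874, 0.2964)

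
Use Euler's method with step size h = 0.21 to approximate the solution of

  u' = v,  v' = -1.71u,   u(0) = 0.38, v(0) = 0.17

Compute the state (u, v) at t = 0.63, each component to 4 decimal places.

Euler on (u,v): u_{n+1} = u_n + h·u', v_{n+1} = v_n + h·v'.
0.000000: (0.380000, 0.170000); f=(0.170000, -0.649800) → (0.415700, 0.033542)
0.210000: (0.415700, 0.033542); f=(0.033542, -0.710847) → (0.422744, -0.115736)
0.420000: (0.422744, -0.115736); f=(-0.115736, -0.722892) → (0.398439, -0.267543)
(u(0.63), v(0.63)) ≈ (0.3984, -0.2675)

0.3984, -0.2675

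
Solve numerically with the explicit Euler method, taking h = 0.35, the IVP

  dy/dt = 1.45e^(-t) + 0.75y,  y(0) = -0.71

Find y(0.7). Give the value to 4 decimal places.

-0.1333

Euler: y_{n+1} = y_n + h·f(t_n, y_n).
t=0.000000, y=-0.710000: f=0.917500 → y ← -0.710000 + 0.35·0.917500 = -0.388875
t=0.350000, y=-0.388875: f=0.730141 → y ← -0.388875 + 0.35·0.730141 = -0.133325
y(0.7) ≈ -0.1333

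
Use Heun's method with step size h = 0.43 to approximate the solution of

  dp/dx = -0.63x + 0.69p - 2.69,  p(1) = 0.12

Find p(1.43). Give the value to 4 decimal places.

Heun: k1 = f(x_n, p_n); k2 = f(x_n + h, p_n + h·k1); p_{n+1} = p_n + (h/2)·(k1 + k2).
x=1.000000, p=0.120000:
  k1 = f(1.000000, 0.120000) = -3.237200
  k2 = f(1.430000, -1.271996) = -4.468577
  p ← 0.120000 + (0.43/2)·(-3.237200 + (-4.468577)) = -1.536742
p(1.43) ≈ -1.5367

-1.5367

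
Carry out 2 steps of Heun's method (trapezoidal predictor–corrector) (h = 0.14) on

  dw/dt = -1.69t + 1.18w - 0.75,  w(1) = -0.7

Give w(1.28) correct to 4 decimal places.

-1.8505

Heun: k1 = f(t_n, w_n); k2 = f(t_n + h, w_n + h·k1); w_{n+1} = w_n + (h/2)·(k1 + k2).
t=1.000000, w=-0.700000:
  k1 = f(1.000000, -0.700000) = -3.266000
  k2 = f(1.140000, -1.157240) = -4.042143
  w ← -0.700000 + (0.14/2)·(-3.266000 + (-4.042143)) = -1.211570
t=1.140000, w=-1.211570:
  k1 = f(1.140000, -1.211570) = -4.106253
  k2 = f(1.280000, -1.786445) = -5.021206
  w ← -1.211570 + (0.14/2)·(-4.106253 + (-5.021206)) = -1.850492
w(1.28) ≈ -1.8505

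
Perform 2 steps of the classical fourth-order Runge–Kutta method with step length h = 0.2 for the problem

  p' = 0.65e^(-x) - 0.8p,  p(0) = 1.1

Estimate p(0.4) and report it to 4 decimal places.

RK4: k1 = f(x_n, p_n); k2 = f(x_n + h/2, p_n + (h/2)·k1); k3 = f(x_n + h/2, p_n + (h/2)·k2); k4 = f(x_n + h, p_n + h·k3); p_{n+1} = p_n + (h/6)·(k1 + 2k2 + 2k3 + k4).
x=0.000000, p=1.100000:
  k1 = f(0.000000, 1.100000) = -0.230000
  k2 = f(0.100000, 1.077000) = -0.273456
  k3 = f(0.100000, 1.072654) = -0.269979
  k4 = f(0.200000, 1.046004) = -0.304628
  p ← 1.100000 + (0.2/6)·(k1 + 2k2 + 2k3 + k4) = 1.045950
x=0.200000, p=1.045950:
  k1 = f(0.200000, 1.045950) = -0.304585
  k2 = f(0.300000, 1.015492) = -0.330861
  k3 = f(0.300000, 1.012864) = -0.328759
  k4 = f(0.400000, 0.980198) = -0.348451
  p ← 1.045950 + (0.2/6)·(k1 + 2k2 + 2k3 + k4) = 0.980207
p(0.4) ≈ 0.9802

0.9802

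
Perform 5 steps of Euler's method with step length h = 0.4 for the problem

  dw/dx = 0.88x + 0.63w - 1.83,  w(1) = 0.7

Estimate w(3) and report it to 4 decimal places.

0.8323

Euler: w_{n+1} = w_n + h·f(x_n, w_n).
x=1.000000, w=0.700000: f=-0.509000 → w ← 0.700000 + 0.4·(-0.509000) = 0.496400
x=1.400000, w=0.496400: f=-0.285268 → w ← 0.496400 + 0.4·(-0.285268) = 0.382293
x=1.800000, w=0.382293: f=-0.005156 → w ← 0.382293 + 0.4·(-0.005156) = 0.380231
x=2.200000, w=0.380231: f=0.345545 → w ← 0.380231 + 0.4·0.345545 = 0.518449
x=2.600000, w=0.518449: f=0.784623 → w ← 0.518449 + 0.4·0.784623 = 0.832298
w(3) ≈ 0.8323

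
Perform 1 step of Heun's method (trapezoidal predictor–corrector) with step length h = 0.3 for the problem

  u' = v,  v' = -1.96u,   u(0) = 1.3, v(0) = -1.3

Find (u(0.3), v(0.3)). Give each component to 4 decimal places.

0.7953, -1.9497

Heun on (u,v): k1 = f(x_n, state_n); k2 = f(x_n + h, state_n + h·k1); state_{n+1} = state_n + (h/2)·(k1 + k2).
0.000000: (1.300000, -1.300000)
  k1 = (-1.300000, -2.548000)
  predictor → (0.910000, -2.064400)
  k2 = (-2.064400, -1.783600)
  → (0.795340, -1.949740)
(u(0.3), v(0.3)) ≈ (0.7953, -1.9497)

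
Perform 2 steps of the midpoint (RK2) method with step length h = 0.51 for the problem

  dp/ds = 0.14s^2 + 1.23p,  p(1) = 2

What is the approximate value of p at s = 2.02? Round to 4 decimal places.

Midpoint: k1 = f(s_n, p_n); k2 = f(s_n + h/2, p_n + (h/2)·k1); p_{n+1} = p_n + h·k2.
s=1.000000, p=2.000000:
  k1 = f(1.000000, 2.000000) = 2.600000
  k2 = f(1.255000, 2.663000) = 3.495994
  p ← 2.000000 + 0.51·3.495994 = 3.782957
s=1.510000, p=3.782957:
  k1 = f(1.510000, 3.782957) = 4.972251
  k2 = f(1.765000, 5.050881) = 6.648715
  p ← 3.782957 + 0.51·6.648715 = 7.173801
p(2.02) ≈ 7.1738

7.1738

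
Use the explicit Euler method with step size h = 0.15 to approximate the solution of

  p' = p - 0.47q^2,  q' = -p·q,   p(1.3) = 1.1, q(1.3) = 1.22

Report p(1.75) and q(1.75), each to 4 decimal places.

Euler on (p,q): p_{n+1} = p_n + h·p', q_{n+1} = q_n + h·q'.
1.300000: (1.100000, 1.220000); f=(0.400452, -1.342000) → (1.160068, 1.018700)
1.450000: (1.160068, 1.018700); f=(0.672325, -1.181761) → (1.260917, 0.841436)
1.600000: (1.260917, 0.841436); f=(0.928150, -1.060980) → (1.400139, 0.682289)
(p(1.75), q(1.75)) ≈ (1.4001, 0.6823)

1.4001, 0.6823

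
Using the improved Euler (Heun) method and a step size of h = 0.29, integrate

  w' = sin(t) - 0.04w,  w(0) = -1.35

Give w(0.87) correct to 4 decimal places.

-0.9549

Heun: k1 = f(t_n, w_n); k2 = f(t_n + h, w_n + h·k1); w_{n+1} = w_n + (h/2)·(k1 + k2).
t=0.000000, w=-1.350000:
  k1 = f(0.000000, -1.350000) = 0.054000
  k2 = f(0.290000, -1.334340) = 0.339326
  w ← -1.350000 + (0.29/2)·(0.054000 + 0.339326) = -1.292968
t=0.290000, w=-1.292968:
  k1 = f(0.290000, -1.292968) = 0.337671
  k2 = f(0.580000, -1.195043) = 0.595826
  w ← -1.292968 + (0.29/2)·(0.337671 + 0.595826) = -1.157611
t=0.580000, w=-1.157611:
  k1 = f(0.580000, -1.157611) = 0.594328
  k2 = f(0.870000, -0.985256) = 0.803739
  w ← -1.157611 + (0.29/2)·(0.594328 + 0.803739) = -0.954891
w(0.87) ≈ -0.9549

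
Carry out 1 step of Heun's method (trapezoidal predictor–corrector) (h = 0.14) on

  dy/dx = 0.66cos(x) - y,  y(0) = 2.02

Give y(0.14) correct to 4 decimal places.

Heun: k1 = f(x_n, y_n); k2 = f(x_n + h, y_n + h·k1); y_{n+1} = y_n + (h/2)·(k1 + k2).
x=0.000000, y=2.020000:
  k1 = f(0.000000, 2.020000) = -1.360000
  k2 = f(0.140000, 1.829600) = -1.176057
  y ← 2.020000 + (0.14/2)·(-1.360000 + (-1.176057)) = 1.842476
y(0.14) ≈ 1.8425

1.8425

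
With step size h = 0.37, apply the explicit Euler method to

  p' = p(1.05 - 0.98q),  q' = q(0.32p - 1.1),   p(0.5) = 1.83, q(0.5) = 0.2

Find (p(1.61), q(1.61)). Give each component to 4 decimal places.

4.2815, 0.1382

Euler on (p,q): p_{n+1} = p_n + h·p', q_{n+1} = q_n + h·q'.
0.500000: (1.830000, 0.200000); f=(1.562820, -0.102880) → (2.408243, 0.161934)
0.870000: (2.408243, 0.161934); f=(2.146478, -0.053335) → (3.202440, 0.142200)
1.240000: (3.202440, 0.142200); f=(2.916282, -0.010696) → (4.281464, 0.138243)
(p(1.61), q(1.61)) ≈ (4.2815, 0.1382)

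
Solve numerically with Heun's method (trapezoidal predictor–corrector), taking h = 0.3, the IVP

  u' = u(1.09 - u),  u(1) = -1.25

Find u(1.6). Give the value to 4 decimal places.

Heun: k1 = f(t_n, u_n); k2 = f(t_n + h, u_n + h·k1); u_{n+1} = u_n + (h/2)·(k1 + k2).
t=1.000000, u=-1.250000:
  k1 = f(1.000000, -1.250000) = -2.925000
  k2 = f(1.300000, -2.127500) = -6.845231
  u ← -1.250000 + (0.3/2)·(-2.925000 + (-6.845231)) = -2.715535
t=1.300000, u=-2.715535:
  k1 = f(1.300000, -2.715535) = -10.334061
  k2 = f(1.600000, -5.815753) = -40.162155
  u ← -2.715535 + (0.3/2)·(-10.334061 + (-40.162155)) = -10.289967
u(1.6) ≈ -10.2900

-10.2900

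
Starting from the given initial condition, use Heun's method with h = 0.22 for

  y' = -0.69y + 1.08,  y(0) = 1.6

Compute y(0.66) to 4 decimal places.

Heun: k1 = f(x_n, y_n); k2 = f(x_n + h, y_n + h·k1); y_{n+1} = y_n + (h/2)·(k1 + k2).
x=0.000000, y=1.600000:
  k1 = f(0.000000, 1.600000) = -0.024000
  k2 = f(0.220000, 1.594720) = -0.020357
  y ← 1.600000 + (0.22/2)·(-0.024000 + (-0.020357)) = 1.595121
x=0.220000, y=1.595121:
  k1 = f(0.220000, 1.595121) = -0.020633
  k2 = f(0.440000, 1.590581) = -0.017501
  y ← 1.595121 + (0.22/2)·(-0.020633 + (-0.017501)) = 1.590926
x=0.440000, y=1.590926:
  k1 = f(0.440000, 1.590926) = -0.017739
  k2 = f(0.660000, 1.587023) = -0.015046
  y ← 1.590926 + (0.22/2)·(-0.017739 + (-0.015046)) = 1.587320
y(0.66) ≈ 1.5873

1.5873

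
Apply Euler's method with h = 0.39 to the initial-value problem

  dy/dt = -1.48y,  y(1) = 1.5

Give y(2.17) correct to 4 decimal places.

Euler: y_{n+1} = y_n + h·f(t_n, y_n).
t=1.000000, y=1.500000: f=-2.220000 → y ← 1.500000 + 0.39·(-2.220000) = 0.634200
t=1.390000, y=0.634200: f=-0.938616 → y ← 0.634200 + 0.39·(-0.938616) = 0.268140
t=1.780000, y=0.268140: f=-0.396847 → y ← 0.268140 + 0.39·(-0.396847) = 0.113369
y(2.17) ≈ 0.1134

0.1134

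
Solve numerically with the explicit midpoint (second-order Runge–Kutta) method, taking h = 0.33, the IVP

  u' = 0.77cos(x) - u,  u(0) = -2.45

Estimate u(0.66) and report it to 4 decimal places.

-0.9507

Midpoint: k1 = f(x_n, u_n); k2 = f(x_n + h/2, u_n + (h/2)·k1); u_{n+1} = u_n + h·k2.
x=0.000000, u=-2.450000:
  k1 = f(0.000000, -2.450000) = 3.220000
  k2 = f(0.165000, -1.918700) = 2.678242
  u ← -2.450000 + 0.33·2.678242 = -1.566180
x=0.330000, u=-1.566180:
  k1 = f(0.330000, -1.566180) = 2.294633
  k2 = f(0.495000, -1.187566) = 1.865142
  u ← -1.566180 + 0.33·1.865142 = -0.950683
u(0.66) ≈ -0.9507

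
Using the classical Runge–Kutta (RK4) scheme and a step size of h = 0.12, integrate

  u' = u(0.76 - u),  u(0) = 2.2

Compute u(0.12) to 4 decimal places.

1.8882

RK4: k1 = f(t_n, u_n); k2 = f(t_n + h/2, u_n + (h/2)·k1); k3 = f(t_n + h/2, u_n + (h/2)·k2); k4 = f(t_n + h, u_n + h·k3); u_{n+1} = u_n + (h/6)·(k1 + 2k2 + 2k3 + k4).
t=0.000000, u=2.200000:
  k1 = f(0.000000, 2.200000) = -3.168000
  k2 = f(0.060000, 2.009920) = -2.512239
  k3 = f(0.060000, 2.049266) = -2.642048
  k4 = f(0.120000, 1.882954) = -2.114472
  u ← 2.200000 + (0.12/6)·(k1 + 2k2 + 2k3 + k4) = 1.888179
u(0.12) ≈ 1.8882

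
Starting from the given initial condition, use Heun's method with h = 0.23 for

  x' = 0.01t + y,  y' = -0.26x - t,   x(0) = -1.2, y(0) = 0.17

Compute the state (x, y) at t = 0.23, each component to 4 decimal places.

-1.1524, 0.2141

Heun on (x,y): k1 = f(t_n, state_n); k2 = f(t_n + h, state_n + h·k1); state_{n+1} = state_n + (h/2)·(k1 + k2).
0.000000: (-1.200000, 0.170000)
  k1 = (0.170000, 0.312000)
  predictor → (-1.160900, 0.241760)
  k2 = (0.244060, 0.071834)
  → (-1.152383, 0.214141)
(x(0.23), y(0.23)) ≈ (-1.1524, 0.2141)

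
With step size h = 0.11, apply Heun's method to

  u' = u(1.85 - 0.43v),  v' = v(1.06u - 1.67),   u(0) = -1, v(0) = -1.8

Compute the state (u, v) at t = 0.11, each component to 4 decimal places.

Heun on (u,v): k1 = f(t_n, state_n); k2 = f(t_n + h, state_n + h·k1); state_{n+1} = state_n + (h/2)·(k1 + k2).
0.000000: (-1.000000, -1.800000)
  k1 = (-2.624000, 4.914000)
  predictor → (-1.288640, -1.259460)
  k2 = (-3.081870, 3.823668)
  → (-1.313823, -1.319428)
(u(0.11), v(0.11)) ≈ (-1.3138, -1.3194)

-1.3138, -1.3194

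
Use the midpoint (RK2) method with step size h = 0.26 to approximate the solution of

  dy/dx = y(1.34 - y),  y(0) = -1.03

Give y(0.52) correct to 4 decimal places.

-5.0216

Midpoint: k1 = f(x_n, y_n); k2 = f(x_n + h/2, y_n + (h/2)·k1); y_{n+1} = y_n + h·k2.
x=0.000000, y=-1.030000:
  k1 = f(0.000000, -1.030000) = -2.441100
  k2 = f(0.130000, -1.347343) = -3.620773
  y ← -1.030000 + 0.26·(-3.620773) = -1.971401
x=0.260000, y=-1.971401:
  k1 = f(0.260000, -1.971401) = -6.528099
  k2 = f(0.390000, -2.820054) = -11.731575
  y ← -1.971401 + 0.26·(-11.731575) = -5.021611
y(0.52) ≈ -5.0216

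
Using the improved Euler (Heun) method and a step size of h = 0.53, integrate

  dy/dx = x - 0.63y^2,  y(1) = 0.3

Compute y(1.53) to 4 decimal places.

Heun: k1 = f(x_n, y_n); k2 = f(x_n + h, y_n + h·k1); y_{n+1} = y_n + (h/2)·(k1 + k2).
x=1.000000, y=0.300000:
  k1 = f(1.000000, 0.300000) = 0.943300
  k2 = f(1.530000, 0.799949) = 1.126851
  y ← 0.300000 + (0.53/2)·(0.943300 + 1.126851) = 0.848590
y(1.53) ≈ 0.8486

0.8486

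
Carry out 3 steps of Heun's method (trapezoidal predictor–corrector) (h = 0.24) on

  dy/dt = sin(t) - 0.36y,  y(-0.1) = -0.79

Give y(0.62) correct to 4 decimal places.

Heun: k1 = f(t_n, y_n); k2 = f(t_n + h, y_n + h·k1); y_{n+1} = y_n + (h/2)·(k1 + k2).
t=-0.100000, y=-0.790000:
  k1 = f(-0.100000, -0.790000) = 0.184567
  k2 = f(0.140000, -0.745704) = 0.407997
  y ← -0.790000 + (0.24/2)·(0.184567 + 0.407997) = -0.718892
t=0.140000, y=-0.718892:
  k1 = f(0.140000, -0.718892) = 0.398344
  k2 = f(0.380000, -0.623290) = 0.595305
  y ← -0.718892 + (0.24/2)·(0.398344 + 0.595305) = -0.599655
t=0.380000, y=-0.599655:
  k1 = f(0.380000, -0.599655) = 0.586796
  k2 = f(0.620000, -0.458823) = 0.746212
  y ← -0.599655 + (0.24/2)·(0.586796 + 0.746212) = -0.439694
y(0.62) ≈ -0.4397

-0.4397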